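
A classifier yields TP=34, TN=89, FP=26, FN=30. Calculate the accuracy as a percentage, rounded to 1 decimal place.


Accuracy = (TP + TN) / (TP + TN + FP + FN) * 100
= (34 + 89) / (34 + 89 + 26 + 30)
= 123 / 179
= 0.6872
= 68.7%

68.7


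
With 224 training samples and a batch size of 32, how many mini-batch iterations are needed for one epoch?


Iterations per epoch = dataset_size / batch_size
= 224 / 32
= 7

7


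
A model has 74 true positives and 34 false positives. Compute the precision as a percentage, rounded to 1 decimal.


Precision = TP / (TP + FP) * 100
= 74 / (74 + 34)
= 74 / 108
= 0.6852
= 68.5%

68.5


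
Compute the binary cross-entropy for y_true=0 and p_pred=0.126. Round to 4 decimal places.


For y=0: Loss = -log(1-p)
= -log(1 - 0.126)
= -log(0.874)
= -(-0.1347)
= 0.1347

0.1347


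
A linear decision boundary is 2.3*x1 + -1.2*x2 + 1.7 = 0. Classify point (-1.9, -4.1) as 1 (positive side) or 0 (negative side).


Compute 2.3 * -1.9 + -1.2 * -4.1 + 1.7
= -4.37 + 4.92 + 1.7
= 2.25
Since 2.25 >= 0, the point is on the positive side.

1


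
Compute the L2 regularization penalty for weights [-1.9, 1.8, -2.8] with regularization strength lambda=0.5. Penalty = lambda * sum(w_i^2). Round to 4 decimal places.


Squaring each weight:
(-1.9)^2 = 3.61
1.8^2 = 3.24
(-2.8)^2 = 7.84
Sum of squares = 14.69
Penalty = 0.5 * 14.69 = 7.3450

7.3450


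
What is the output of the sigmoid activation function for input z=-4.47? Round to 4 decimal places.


sigmoid(z) = 1 / (1 + exp(-z))
exp(-(-4.47)) = exp(4.47) = 87.3567
1 + 87.3567 = 88.3567
1 / 88.3567 = 0.0113

0.0113


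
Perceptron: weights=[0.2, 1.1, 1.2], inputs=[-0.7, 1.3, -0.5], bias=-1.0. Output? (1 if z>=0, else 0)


z = w . x + b
= 0.2*-0.7 + 1.1*1.3 + 1.2*-0.5 + -1.0
= -0.14 + 1.43 + -0.6 + -1.0
= 0.69 + -1.0
= -0.31
Since z = -0.31 < 0, output = 0

0


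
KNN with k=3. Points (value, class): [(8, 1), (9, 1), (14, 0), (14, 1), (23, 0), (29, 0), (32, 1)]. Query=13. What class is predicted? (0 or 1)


Distances from query 13:
Point 14 (class 0): distance = 1
Point 14 (class 1): distance = 1
Point 9 (class 1): distance = 4
K=3 nearest neighbors: classes = [0, 1, 1]
Votes for class 1: 2 / 3
Majority vote => class 1

1


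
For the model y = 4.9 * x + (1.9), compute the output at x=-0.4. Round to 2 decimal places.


y = 4.9 * -0.4 + (1.9)
= -1.96 + (1.9)
= -0.06

-0.06


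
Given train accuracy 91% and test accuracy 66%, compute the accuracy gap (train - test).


Gap = train_accuracy - test_accuracy
= 91 - 66
= 25%
This large gap strongly indicates overfitting.

25


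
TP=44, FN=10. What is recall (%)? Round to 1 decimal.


Recall = TP / (TP + FN) * 100
= 44 / (44 + 10)
= 44 / 54
= 0.8148
= 81.5%

81.5


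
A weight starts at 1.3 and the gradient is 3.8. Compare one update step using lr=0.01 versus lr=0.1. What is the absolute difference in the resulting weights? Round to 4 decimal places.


With lr=0.01: w_new = 1.3 - 0.01 * 3.8 = 1.262
With lr=0.1: w_new = 1.3 - 0.1 * 3.8 = 0.92
Absolute difference = |1.262 - 0.92|
= 0.3420

0.3420


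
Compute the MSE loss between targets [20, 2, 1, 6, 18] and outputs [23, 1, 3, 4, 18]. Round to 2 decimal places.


Differences: [-3, 1, -2, 2, 0]
Squared errors: [9, 1, 4, 4, 0]
Sum of squared errors = 18
MSE = 18 / 5 = 3.60

3.60


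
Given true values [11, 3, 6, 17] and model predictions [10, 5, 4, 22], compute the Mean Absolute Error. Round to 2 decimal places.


Absolute errors: [1, 2, 2, 5]
Sum of absolute errors = 10
MAE = 10 / 4 = 2.50

2.50


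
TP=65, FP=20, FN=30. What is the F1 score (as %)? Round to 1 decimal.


Precision = TP / (TP + FP) = 65 / 85 = 0.7647
Recall = TP / (TP + FN) = 65 / 95 = 0.6842
F1 = 2 * P * R / (P + R)
= 2 * 0.7647 * 0.6842 / (0.7647 + 0.6842)
= 1.0464 / 1.4489
= 0.7222
As percentage: 72.2%

72.2


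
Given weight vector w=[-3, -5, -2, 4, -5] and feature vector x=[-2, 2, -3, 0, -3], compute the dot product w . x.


Element-wise products:
-3 * -2 = 6
-5 * 2 = -10
-2 * -3 = 6
4 * 0 = 0
-5 * -3 = 15
Sum = 6 + -10 + 6 + 0 + 15
= 17

17


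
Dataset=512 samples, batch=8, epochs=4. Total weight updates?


Iterations per epoch = 512 / 8 = 64
Total updates = iterations_per_epoch * epochs
= 64 * 4
= 256

256


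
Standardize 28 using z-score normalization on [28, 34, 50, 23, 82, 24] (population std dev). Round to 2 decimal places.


Mean = (28 + 34 + 50 + 23 + 82 + 24) / 6 = 40.1667
Variance = sum((x_i - mean)^2) / n = 431.4722
Std = sqrt(431.4722) = 20.7719
Z = (x - mean) / std
= (28 - 40.1667) / 20.7719
= -12.1667 / 20.7719
= -0.59

-0.59


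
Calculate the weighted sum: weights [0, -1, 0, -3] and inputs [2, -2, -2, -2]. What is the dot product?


Element-wise products:
0 * 2 = 0
-1 * -2 = 2
0 * -2 = 0
-3 * -2 = 6
Sum = 0 + 2 + 0 + 6
= 8

8


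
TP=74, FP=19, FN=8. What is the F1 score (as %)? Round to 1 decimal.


Precision = TP / (TP + FP) = 74 / 93 = 0.7957
Recall = TP / (TP + FN) = 74 / 82 = 0.9024
F1 = 2 * P * R / (P + R)
= 2 * 0.7957 * 0.9024 / (0.7957 + 0.9024)
= 1.4361 / 1.6981
= 0.8457
As percentage: 84.6%

84.6


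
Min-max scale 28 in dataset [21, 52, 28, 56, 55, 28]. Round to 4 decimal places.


Min = 21, Max = 56
Range = 56 - 21 = 35
Scaled = (x - min) / (max - min)
= (28 - 21) / 35
= 7 / 35
= 0.2000

0.2000


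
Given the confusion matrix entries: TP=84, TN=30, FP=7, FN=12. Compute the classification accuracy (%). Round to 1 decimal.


Accuracy = (TP + TN) / (TP + TN + FP + FN) * 100
= (84 + 30) / (84 + 30 + 7 + 12)
= 114 / 133
= 0.8571
= 85.7%

85.7


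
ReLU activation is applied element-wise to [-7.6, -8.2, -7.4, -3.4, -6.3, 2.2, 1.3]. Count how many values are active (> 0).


ReLU(x) = max(0, x) for each element:
ReLU(-7.6) = 0
ReLU(-8.2) = 0
ReLU(-7.4) = 0
ReLU(-3.4) = 0
ReLU(-6.3) = 0
ReLU(2.2) = 2.2
ReLU(1.3) = 1.3
Active neurons (>0): 2

2


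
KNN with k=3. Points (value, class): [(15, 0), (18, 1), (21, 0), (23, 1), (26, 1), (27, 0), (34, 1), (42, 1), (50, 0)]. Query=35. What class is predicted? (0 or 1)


Distances from query 35:
Point 34 (class 1): distance = 1
Point 42 (class 1): distance = 7
Point 27 (class 0): distance = 8
K=3 nearest neighbors: classes = [1, 1, 0]
Votes for class 1: 2 / 3
Majority vote => class 1

1


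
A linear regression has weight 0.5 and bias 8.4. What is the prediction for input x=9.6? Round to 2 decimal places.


y = 0.5 * 9.6 + (8.4)
= 4.8 + (8.4)
= 13.20

13.20


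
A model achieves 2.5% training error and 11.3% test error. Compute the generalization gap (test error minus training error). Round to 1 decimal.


Generalization gap = test_error - train_error
= 11.3 - 2.5
= 8.8%
A moderate gap.

8.8


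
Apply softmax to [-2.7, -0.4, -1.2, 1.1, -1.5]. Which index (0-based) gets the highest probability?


Softmax is a monotonic transformation, so it preserves the argmax.
We need to find the index of the maximum logit.
Index 0: -2.7
Index 1: -0.4
Index 2: -1.2
Index 3: 1.1
Index 4: -1.5
Maximum logit = 1.1 at index 3

3


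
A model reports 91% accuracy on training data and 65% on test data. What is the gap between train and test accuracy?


Gap = train_accuracy - test_accuracy
= 91 - 65
= 26%
This large gap strongly indicates overfitting.

26


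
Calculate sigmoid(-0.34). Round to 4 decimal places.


sigmoid(z) = 1 / (1 + exp(-z))
exp(-(-0.34)) = exp(0.34) = 1.4049
1 + 1.4049 = 2.4049
1 / 2.4049 = 0.4158

0.4158


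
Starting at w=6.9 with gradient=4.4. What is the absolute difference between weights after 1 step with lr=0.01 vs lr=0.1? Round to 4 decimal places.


With lr=0.01: w_new = 6.9 - 0.01 * 4.4 = 6.856
With lr=0.1: w_new = 6.9 - 0.1 * 4.4 = 6.46
Absolute difference = |6.856 - 6.46|
= 0.3960

0.3960


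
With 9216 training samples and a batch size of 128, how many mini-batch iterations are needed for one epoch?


Iterations per epoch = dataset_size / batch_size
= 9216 / 128
= 72

72


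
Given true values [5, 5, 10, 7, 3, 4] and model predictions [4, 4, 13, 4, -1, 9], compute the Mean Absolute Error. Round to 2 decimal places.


Absolute errors: [1, 1, 3, 3, 4, 5]
Sum of absolute errors = 17
MAE = 17 / 6 = 2.83

2.83


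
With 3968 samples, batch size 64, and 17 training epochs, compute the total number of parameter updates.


Iterations per epoch = 3968 / 64 = 62
Total updates = iterations_per_epoch * epochs
= 62 * 17
= 1054

1054


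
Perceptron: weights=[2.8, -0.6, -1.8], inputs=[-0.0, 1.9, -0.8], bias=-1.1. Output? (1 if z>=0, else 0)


z = w . x + b
= 2.8*-0.0 + -0.6*1.9 + -1.8*-0.8 + -1.1
= -0.0 + -1.14 + 1.44 + -1.1
= 0.3 + -1.1
= -0.8
Since z = -0.8 < 0, output = 0

0


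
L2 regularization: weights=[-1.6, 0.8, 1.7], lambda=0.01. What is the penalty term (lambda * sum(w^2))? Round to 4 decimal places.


Squaring each weight:
(-1.6)^2 = 2.56
0.8^2 = 0.64
1.7^2 = 2.89
Sum of squares = 6.09
Penalty = 0.01 * 6.09 = 0.0609

0.0609


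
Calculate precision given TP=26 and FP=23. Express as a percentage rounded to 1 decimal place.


Precision = TP / (TP + FP) * 100
= 26 / (26 + 23)
= 26 / 49
= 0.5306
= 53.1%

53.1


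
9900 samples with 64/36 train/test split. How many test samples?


Train samples = 9900 * 64% = 6336
Test samples = 9900 - 6336
= 3564

3564


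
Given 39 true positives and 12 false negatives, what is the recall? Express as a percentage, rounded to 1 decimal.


Recall = TP / (TP + FN) * 100
= 39 / (39 + 12)
= 39 / 51
= 0.7647
= 76.5%

76.5


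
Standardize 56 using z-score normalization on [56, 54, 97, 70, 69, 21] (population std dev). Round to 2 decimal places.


Mean = (56 + 54 + 97 + 70 + 69 + 21) / 6 = 61.1667
Variance = sum((x_i - mean)^2) / n = 519.1389
Std = sqrt(519.1389) = 22.7846
Z = (x - mean) / std
= (56 - 61.1667) / 22.7846
= -5.1667 / 22.7846
= -0.23

-0.23


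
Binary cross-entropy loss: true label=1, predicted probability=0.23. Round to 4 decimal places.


For y=1: Loss = -log(p)
= -log(0.23)
= -(-1.4697)
= 1.4697

1.4697


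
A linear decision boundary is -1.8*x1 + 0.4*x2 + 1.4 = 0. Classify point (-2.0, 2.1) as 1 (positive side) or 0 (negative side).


Compute -1.8 * -2.0 + 0.4 * 2.1 + 1.4
= 3.6 + 0.84 + 1.4
= 5.84
Since 5.84 >= 0, the point is on the positive side.

1


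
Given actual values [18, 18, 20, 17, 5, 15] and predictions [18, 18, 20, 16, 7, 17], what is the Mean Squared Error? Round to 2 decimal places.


Differences: [0, 0, 0, 1, -2, -2]
Squared errors: [0, 0, 0, 1, 4, 4]
Sum of squared errors = 9
MSE = 9 / 6 = 1.50

1.50


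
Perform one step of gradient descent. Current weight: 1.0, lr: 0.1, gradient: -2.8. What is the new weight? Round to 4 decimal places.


w_new = w_old - lr * gradient
= 1.0 - 0.1 * -2.8
= 1.0 - (-0.28)
= 1.2800

1.2800


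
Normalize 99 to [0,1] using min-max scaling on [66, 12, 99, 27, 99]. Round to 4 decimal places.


Min = 12, Max = 99
Range = 99 - 12 = 87
Scaled = (x - min) / (max - min)
= (99 - 12) / 87
= 87 / 87
= 1.0000

1.0000


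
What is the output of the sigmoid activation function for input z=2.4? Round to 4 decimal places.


sigmoid(z) = 1 / (1 + exp(-z))
exp(-(2.4)) = exp(-2.4) = 0.0907
1 + 0.0907 = 1.0907
1 / 1.0907 = 0.9168

0.9168


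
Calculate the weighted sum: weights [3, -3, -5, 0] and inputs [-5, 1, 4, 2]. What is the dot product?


Element-wise products:
3 * -5 = -15
-3 * 1 = -3
-5 * 4 = -20
0 * 2 = 0
Sum = -15 + -3 + -20 + 0
= -38

-38


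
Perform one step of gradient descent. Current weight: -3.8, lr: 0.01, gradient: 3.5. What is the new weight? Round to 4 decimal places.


w_new = w_old - lr * gradient
= -3.8 - 0.01 * 3.5
= -3.8 - (0.035)
= -3.8350

-3.8350


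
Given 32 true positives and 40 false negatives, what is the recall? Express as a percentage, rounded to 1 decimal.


Recall = TP / (TP + FN) * 100
= 32 / (32 + 40)
= 32 / 72
= 0.4444
= 44.4%

44.4


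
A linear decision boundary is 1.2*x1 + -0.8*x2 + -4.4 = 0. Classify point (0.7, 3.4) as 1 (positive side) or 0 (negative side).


Compute 1.2 * 0.7 + -0.8 * 3.4 + -4.4
= 0.84 + -2.72 + -4.4
= -6.28
Since -6.28 < 0, the point is on the negative side.

0


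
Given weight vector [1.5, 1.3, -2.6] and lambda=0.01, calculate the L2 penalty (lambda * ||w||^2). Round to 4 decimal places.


Squaring each weight:
1.5^2 = 2.25
1.3^2 = 1.69
(-2.6)^2 = 6.76
Sum of squares = 10.7
Penalty = 0.01 * 10.7 = 0.1070

0.1070


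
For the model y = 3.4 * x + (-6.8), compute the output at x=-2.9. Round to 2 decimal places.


y = 3.4 * -2.9 + (-6.8)
= -9.86 + (-6.8)
= -16.66

-16.66


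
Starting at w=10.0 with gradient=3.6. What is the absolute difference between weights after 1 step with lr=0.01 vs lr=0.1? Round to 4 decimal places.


With lr=0.01: w_new = 10.0 - 0.01 * 3.6 = 9.964
With lr=0.1: w_new = 10.0 - 0.1 * 3.6 = 9.64
Absolute difference = |9.964 - 9.64|
= 0.3240

0.3240


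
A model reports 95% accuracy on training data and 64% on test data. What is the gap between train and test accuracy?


Gap = train_accuracy - test_accuracy
= 95 - 64
= 31%
This large gap strongly indicates overfitting.

31


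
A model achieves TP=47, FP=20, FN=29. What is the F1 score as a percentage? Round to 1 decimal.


Precision = TP / (TP + FP) = 47 / 67 = 0.7015
Recall = TP / (TP + FN) = 47 / 76 = 0.6184
F1 = 2 * P * R / (P + R)
= 2 * 0.7015 * 0.6184 / (0.7015 + 0.6184)
= 0.8676 / 1.3199
= 0.6573
As percentage: 65.7%

65.7


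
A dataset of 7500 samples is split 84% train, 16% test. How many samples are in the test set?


Train samples = 7500 * 84% = 6300
Test samples = 7500 - 6300
= 1200

1200


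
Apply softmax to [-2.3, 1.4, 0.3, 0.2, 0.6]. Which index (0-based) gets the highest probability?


Softmax is a monotonic transformation, so it preserves the argmax.
We need to find the index of the maximum logit.
Index 0: -2.3
Index 1: 1.4
Index 2: 0.3
Index 3: 0.2
Index 4: 0.6
Maximum logit = 1.4 at index 1

1


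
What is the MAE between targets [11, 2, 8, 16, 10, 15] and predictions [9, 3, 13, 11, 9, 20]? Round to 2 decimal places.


Absolute errors: [2, 1, 5, 5, 1, 5]
Sum of absolute errors = 19
MAE = 19 / 6 = 3.17

3.17


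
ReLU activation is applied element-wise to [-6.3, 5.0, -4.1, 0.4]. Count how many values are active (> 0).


ReLU(x) = max(0, x) for each element:
ReLU(-6.3) = 0
ReLU(5.0) = 5.0
ReLU(-4.1) = 0
ReLU(0.4) = 0.4
Active neurons (>0): 2

2


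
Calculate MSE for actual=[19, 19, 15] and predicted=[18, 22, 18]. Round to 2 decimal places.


Differences: [1, -3, -3]
Squared errors: [1, 9, 9]
Sum of squared errors = 19
MSE = 19 / 3 = 6.33

6.33


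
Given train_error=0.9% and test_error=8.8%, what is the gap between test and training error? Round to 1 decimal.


Generalization gap = test_error - train_error
= 8.8 - 0.9
= 7.9%
A moderate gap.

7.9


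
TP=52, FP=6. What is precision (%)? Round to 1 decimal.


Precision = TP / (TP + FP) * 100
= 52 / (52 + 6)
= 52 / 58
= 0.8966
= 89.7%

89.7


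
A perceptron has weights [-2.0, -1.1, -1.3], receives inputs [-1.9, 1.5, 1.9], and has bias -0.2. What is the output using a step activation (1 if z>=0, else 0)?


z = w . x + b
= -2.0*-1.9 + -1.1*1.5 + -1.3*1.9 + -0.2
= 3.8 + -1.65 + -2.47 + -0.2
= -0.32 + -0.2
= -0.52
Since z = -0.52 < 0, output = 0

0


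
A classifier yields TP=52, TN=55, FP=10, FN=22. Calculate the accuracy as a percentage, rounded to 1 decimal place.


Accuracy = (TP + TN) / (TP + TN + FP + FN) * 100
= (52 + 55) / (52 + 55 + 10 + 22)
= 107 / 139
= 0.7698
= 77.0%

77.0


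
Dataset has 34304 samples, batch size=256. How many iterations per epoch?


Iterations per epoch = dataset_size / batch_size
= 34304 / 256
= 134

134


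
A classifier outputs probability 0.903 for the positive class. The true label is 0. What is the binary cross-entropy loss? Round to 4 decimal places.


For y=0: Loss = -log(1-p)
= -log(1 - 0.903)
= -log(0.097)
= -(-2.333)
= 2.3330

2.3330


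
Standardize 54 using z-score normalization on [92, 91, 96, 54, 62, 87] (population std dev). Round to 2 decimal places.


Mean = (92 + 91 + 96 + 54 + 62 + 87) / 6 = 80.3333
Variance = sum((x_i - mean)^2) / n = 261.5556
Std = sqrt(261.5556) = 16.1727
Z = (x - mean) / std
= (54 - 80.3333) / 16.1727
= -26.3333 / 16.1727
= -1.63

-1.63


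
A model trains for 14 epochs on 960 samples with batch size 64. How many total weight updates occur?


Iterations per epoch = 960 / 64 = 15
Total updates = iterations_per_epoch * epochs
= 15 * 14
= 210

210


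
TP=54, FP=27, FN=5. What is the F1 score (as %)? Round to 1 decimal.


Precision = TP / (TP + FP) = 54 / 81 = 0.6667
Recall = TP / (TP + FN) = 54 / 59 = 0.9153
F1 = 2 * P * R / (P + R)
= 2 * 0.6667 * 0.9153 / (0.6667 + 0.9153)
= 1.2203 / 1.5819
= 0.7714
As percentage: 77.1%

77.1


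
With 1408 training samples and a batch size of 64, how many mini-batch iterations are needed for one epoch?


Iterations per epoch = dataset_size / batch_size
= 1408 / 64
= 22

22


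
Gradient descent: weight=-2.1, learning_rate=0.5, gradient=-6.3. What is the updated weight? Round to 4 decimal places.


w_new = w_old - lr * gradient
= -2.1 - 0.5 * -6.3
= -2.1 - (-3.15)
= 1.0500

1.0500


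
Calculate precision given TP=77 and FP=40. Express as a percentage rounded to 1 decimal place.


Precision = TP / (TP + FP) * 100
= 77 / (77 + 40)
= 77 / 117
= 0.6581
= 65.8%

65.8


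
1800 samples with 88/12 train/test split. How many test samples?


Train samples = 1800 * 88% = 1584
Test samples = 1800 - 1584
= 216

216


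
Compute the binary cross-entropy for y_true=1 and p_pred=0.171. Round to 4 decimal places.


For y=1: Loss = -log(p)
= -log(0.171)
= -(-1.7661)
= 1.7661

1.7661


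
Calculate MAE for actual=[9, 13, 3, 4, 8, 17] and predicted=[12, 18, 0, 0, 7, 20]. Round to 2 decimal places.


Absolute errors: [3, 5, 3, 4, 1, 3]
Sum of absolute errors = 19
MAE = 19 / 6 = 3.17

3.17


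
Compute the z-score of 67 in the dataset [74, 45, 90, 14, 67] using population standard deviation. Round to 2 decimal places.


Mean = (74 + 45 + 90 + 14 + 67) / 5 = 58.0
Variance = sum((x_i - mean)^2) / n = 693.2
Std = sqrt(693.2) = 26.3287
Z = (x - mean) / std
= (67 - 58.0) / 26.3287
= 9.0 / 26.3287
= 0.34

0.34


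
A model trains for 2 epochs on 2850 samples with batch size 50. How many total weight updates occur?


Iterations per epoch = 2850 / 50 = 57
Total updates = iterations_per_epoch * epochs
= 57 * 2
= 114

114


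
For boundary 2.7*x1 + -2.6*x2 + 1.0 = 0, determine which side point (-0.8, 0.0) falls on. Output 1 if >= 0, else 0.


Compute 2.7 * -0.8 + -2.6 * 0.0 + 1.0
= -2.16 + -0.0 + 1.0
= -1.16
Since -1.16 < 0, the point is on the negative side.

0


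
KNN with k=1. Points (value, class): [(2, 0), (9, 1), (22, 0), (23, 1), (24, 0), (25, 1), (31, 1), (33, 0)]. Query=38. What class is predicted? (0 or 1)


Distances from query 38:
Point 33 (class 0): distance = 5
K=1 nearest neighbors: classes = [0]
Votes for class 1: 0 / 1
Majority vote => class 0

0


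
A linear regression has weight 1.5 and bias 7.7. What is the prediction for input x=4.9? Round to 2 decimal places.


y = 1.5 * 4.9 + (7.7)
= 7.35 + (7.7)
= 15.05

15.05


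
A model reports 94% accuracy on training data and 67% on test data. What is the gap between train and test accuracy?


Gap = train_accuracy - test_accuracy
= 94 - 67
= 27%
This large gap strongly indicates overfitting.

27


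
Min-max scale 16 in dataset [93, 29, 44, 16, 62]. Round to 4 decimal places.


Min = 16, Max = 93
Range = 93 - 16 = 77
Scaled = (x - min) / (max - min)
= (16 - 16) / 77
= 0 / 77
= 0.0000

0.0000


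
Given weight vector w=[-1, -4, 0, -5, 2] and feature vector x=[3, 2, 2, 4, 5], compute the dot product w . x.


Element-wise products:
-1 * 3 = -3
-4 * 2 = -8
0 * 2 = 0
-5 * 4 = -20
2 * 5 = 10
Sum = -3 + -8 + 0 + -20 + 10
= -21

-21


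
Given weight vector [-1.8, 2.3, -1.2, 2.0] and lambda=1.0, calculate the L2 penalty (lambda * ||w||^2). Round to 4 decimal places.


Squaring each weight:
(-1.8)^2 = 3.24
2.3^2 = 5.29
(-1.2)^2 = 1.44
2.0^2 = 4.0
Sum of squares = 13.97
Penalty = 1.0 * 13.97 = 13.9700

13.9700


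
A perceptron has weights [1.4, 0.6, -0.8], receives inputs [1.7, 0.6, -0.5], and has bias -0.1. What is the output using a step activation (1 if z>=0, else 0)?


z = w . x + b
= 1.4*1.7 + 0.6*0.6 + -0.8*-0.5 + -0.1
= 2.38 + 0.36 + 0.4 + -0.1
= 3.14 + -0.1
= 3.04
Since z = 3.04 >= 0, output = 1

1


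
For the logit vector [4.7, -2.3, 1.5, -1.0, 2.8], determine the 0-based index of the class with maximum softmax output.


Softmax is a monotonic transformation, so it preserves the argmax.
We need to find the index of the maximum logit.
Index 0: 4.7
Index 1: -2.3
Index 2: 1.5
Index 3: -1.0
Index 4: 2.8
Maximum logit = 4.7 at index 0

0


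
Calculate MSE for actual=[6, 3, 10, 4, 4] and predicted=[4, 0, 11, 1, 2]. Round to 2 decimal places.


Differences: [2, 3, -1, 3, 2]
Squared errors: [4, 9, 1, 9, 4]
Sum of squared errors = 27
MSE = 27 / 5 = 5.40

5.40


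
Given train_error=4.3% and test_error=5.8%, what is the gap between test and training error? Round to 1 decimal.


Generalization gap = test_error - train_error
= 5.8 - 4.3
= 1.5%
A small gap suggests good generalization.

1.5


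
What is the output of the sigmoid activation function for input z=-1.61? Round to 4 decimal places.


sigmoid(z) = 1 / (1 + exp(-z))
exp(-(-1.61)) = exp(1.61) = 5.0028
1 + 5.0028 = 6.0028
1 / 6.0028 = 0.1666

0.1666


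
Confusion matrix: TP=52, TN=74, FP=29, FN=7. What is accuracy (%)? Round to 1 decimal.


Accuracy = (TP + TN) / (TP + TN + FP + FN) * 100
= (52 + 74) / (52 + 74 + 29 + 7)
= 126 / 162
= 0.7778
= 77.8%

77.8


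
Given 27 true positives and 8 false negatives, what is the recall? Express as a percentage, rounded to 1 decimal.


Recall = TP / (TP + FN) * 100
= 27 / (27 + 8)
= 27 / 35
= 0.7714
= 77.1%

77.1


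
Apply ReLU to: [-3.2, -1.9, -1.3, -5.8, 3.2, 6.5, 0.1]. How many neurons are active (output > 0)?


ReLU(x) = max(0, x) for each element:
ReLU(-3.2) = 0
ReLU(-1.9) = 0
ReLU(-1.3) = 0
ReLU(-5.8) = 0
ReLU(3.2) = 3.2
ReLU(6.5) = 6.5
ReLU(0.1) = 0.1
Active neurons (>0): 3

3


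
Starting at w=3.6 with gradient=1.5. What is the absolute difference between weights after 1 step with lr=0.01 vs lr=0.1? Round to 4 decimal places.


With lr=0.01: w_new = 3.6 - 0.01 * 1.5 = 3.585
With lr=0.1: w_new = 3.6 - 0.1 * 1.5 = 3.45
Absolute difference = |3.585 - 3.45|
= 0.1350

0.1350


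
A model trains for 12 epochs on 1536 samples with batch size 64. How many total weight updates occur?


Iterations per epoch = 1536 / 64 = 24
Total updates = iterations_per_epoch * epochs
= 24 * 12
= 288

288


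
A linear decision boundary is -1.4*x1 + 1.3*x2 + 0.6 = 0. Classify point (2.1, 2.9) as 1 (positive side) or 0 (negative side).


Compute -1.4 * 2.1 + 1.3 * 2.9 + 0.6
= -2.94 + 3.77 + 0.6
= 1.43
Since 1.43 >= 0, the point is on the positive side.

1


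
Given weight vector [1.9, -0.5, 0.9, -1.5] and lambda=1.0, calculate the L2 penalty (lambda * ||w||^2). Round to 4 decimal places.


Squaring each weight:
1.9^2 = 3.61
(-0.5)^2 = 0.25
0.9^2 = 0.81
(-1.5)^2 = 2.25
Sum of squares = 6.92
Penalty = 1.0 * 6.92 = 6.9200

6.9200


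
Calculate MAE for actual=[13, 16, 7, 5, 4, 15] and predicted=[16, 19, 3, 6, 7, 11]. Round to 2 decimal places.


Absolute errors: [3, 3, 4, 1, 3, 4]
Sum of absolute errors = 18
MAE = 18 / 6 = 3.00

3.00


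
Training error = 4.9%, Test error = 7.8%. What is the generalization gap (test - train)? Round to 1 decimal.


Generalization gap = test_error - train_error
= 7.8 - 4.9
= 2.9%
A moderate gap.

2.9


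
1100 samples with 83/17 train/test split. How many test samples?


Train samples = 1100 * 83% = 913
Test samples = 1100 - 913
= 187

187


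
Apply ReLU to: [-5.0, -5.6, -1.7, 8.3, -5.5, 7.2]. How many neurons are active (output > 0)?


ReLU(x) = max(0, x) for each element:
ReLU(-5.0) = 0
ReLU(-5.6) = 0
ReLU(-1.7) = 0
ReLU(8.3) = 8.3
ReLU(-5.5) = 0
ReLU(7.2) = 7.2
Active neurons (>0): 2

2


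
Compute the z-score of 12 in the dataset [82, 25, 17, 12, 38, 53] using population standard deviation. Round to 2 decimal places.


Mean = (82 + 25 + 17 + 12 + 38 + 53) / 6 = 37.8333
Variance = sum((x_i - mean)^2) / n = 574.4722
Std = sqrt(574.4722) = 23.9682
Z = (x - mean) / std
= (12 - 37.8333) / 23.9682
= -25.8333 / 23.9682
= -1.08

-1.08


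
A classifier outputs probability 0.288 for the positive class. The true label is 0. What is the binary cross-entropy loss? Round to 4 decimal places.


For y=0: Loss = -log(1-p)
= -log(1 - 0.288)
= -log(0.712)
= -(-0.3397)
= 0.3397

0.3397


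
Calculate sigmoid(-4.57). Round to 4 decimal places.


sigmoid(z) = 1 / (1 + exp(-z))
exp(-(-4.57)) = exp(4.57) = 96.5441
1 + 96.5441 = 97.5441
1 / 97.5441 = 0.0103

0.0103


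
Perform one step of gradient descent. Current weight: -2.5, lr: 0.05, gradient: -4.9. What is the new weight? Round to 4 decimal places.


w_new = w_old - lr * gradient
= -2.5 - 0.05 * -4.9
= -2.5 - (-0.245)
= -2.2550

-2.2550


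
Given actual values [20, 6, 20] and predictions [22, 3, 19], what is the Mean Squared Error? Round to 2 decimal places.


Differences: [-2, 3, 1]
Squared errors: [4, 9, 1]
Sum of squared errors = 14
MSE = 14 / 3 = 4.67

4.67


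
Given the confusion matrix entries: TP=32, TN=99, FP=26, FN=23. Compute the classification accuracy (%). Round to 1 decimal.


Accuracy = (TP + TN) / (TP + TN + FP + FN) * 100
= (32 + 99) / (32 + 99 + 26 + 23)
= 131 / 180
= 0.7278
= 72.8%

72.8


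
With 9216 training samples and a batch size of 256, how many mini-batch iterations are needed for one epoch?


Iterations per epoch = dataset_size / batch_size
= 9216 / 256
= 36

36


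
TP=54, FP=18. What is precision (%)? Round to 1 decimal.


Precision = TP / (TP + FP) * 100
= 54 / (54 + 18)
= 54 / 72
= 0.75
= 75.0%

75.0


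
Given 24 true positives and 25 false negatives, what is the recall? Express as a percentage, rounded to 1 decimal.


Recall = TP / (TP + FN) * 100
= 24 / (24 + 25)
= 24 / 49
= 0.4898
= 49.0%

49.0


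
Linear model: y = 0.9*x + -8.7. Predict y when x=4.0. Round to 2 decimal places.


y = 0.9 * 4.0 + (-8.7)
= 3.6 + (-8.7)
= -5.10

-5.10


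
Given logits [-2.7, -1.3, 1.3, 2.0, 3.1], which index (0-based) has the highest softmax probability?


Softmax is a monotonic transformation, so it preserves the argmax.
We need to find the index of the maximum logit.
Index 0: -2.7
Index 1: -1.3
Index 2: 1.3
Index 3: 2.0
Index 4: 3.1
Maximum logit = 3.1 at index 4

4


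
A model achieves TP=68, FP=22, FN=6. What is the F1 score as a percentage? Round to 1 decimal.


Precision = TP / (TP + FP) = 68 / 90 = 0.7556
Recall = TP / (TP + FN) = 68 / 74 = 0.9189
F1 = 2 * P * R / (P + R)
= 2 * 0.7556 * 0.9189 / (0.7556 + 0.9189)
= 1.3886 / 1.6745
= 0.8293
As percentage: 82.9%

82.9


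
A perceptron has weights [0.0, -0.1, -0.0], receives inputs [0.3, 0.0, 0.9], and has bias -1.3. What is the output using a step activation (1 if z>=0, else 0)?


z = w . x + b
= 0.0*0.3 + -0.1*0.0 + -0.0*0.9 + -1.3
= 0.0 + -0.0 + -0.0 + -1.3
= 0.0 + -1.3
= -1.3
Since z = -1.3 < 0, output = 0

0


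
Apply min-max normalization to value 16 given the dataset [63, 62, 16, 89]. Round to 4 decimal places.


Min = 16, Max = 89
Range = 89 - 16 = 73
Scaled = (x - min) / (max - min)
= (16 - 16) / 73
= 0 / 73
= 0.0000

0.0000


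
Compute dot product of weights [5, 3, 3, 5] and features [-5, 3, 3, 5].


Element-wise products:
5 * -5 = -25
3 * 3 = 9
3 * 3 = 9
5 * 5 = 25
Sum = -25 + 9 + 9 + 25
= 18

18


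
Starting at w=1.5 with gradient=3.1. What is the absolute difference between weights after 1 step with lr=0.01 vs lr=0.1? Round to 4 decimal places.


With lr=0.01: w_new = 1.5 - 0.01 * 3.1 = 1.469
With lr=0.1: w_new = 1.5 - 0.1 * 3.1 = 1.19
Absolute difference = |1.469 - 1.19|
= 0.2790

0.2790


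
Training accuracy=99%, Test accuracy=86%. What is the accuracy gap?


Gap = train_accuracy - test_accuracy
= 99 - 86
= 13%
This gap suggests the model is overfitting.

13


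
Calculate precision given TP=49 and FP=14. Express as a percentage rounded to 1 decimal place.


Precision = TP / (TP + FP) * 100
= 49 / (49 + 14)
= 49 / 63
= 0.7778
= 77.8%

77.8


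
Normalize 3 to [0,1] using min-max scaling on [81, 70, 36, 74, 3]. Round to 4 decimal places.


Min = 3, Max = 81
Range = 81 - 3 = 78
Scaled = (x - min) / (max - min)
= (3 - 3) / 78
= 0 / 78
= 0.0000

0.0000


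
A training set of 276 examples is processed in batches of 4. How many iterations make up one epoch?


Iterations per epoch = dataset_size / batch_size
= 276 / 4
= 69

69


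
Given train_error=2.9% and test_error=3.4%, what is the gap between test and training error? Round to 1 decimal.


Generalization gap = test_error - train_error
= 3.4 - 2.9
= 0.5%
A small gap suggests good generalization.

0.5


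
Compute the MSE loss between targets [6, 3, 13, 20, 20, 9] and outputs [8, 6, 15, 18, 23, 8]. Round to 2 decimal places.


Differences: [-2, -3, -2, 2, -3, 1]
Squared errors: [4, 9, 4, 4, 9, 1]
Sum of squared errors = 31
MSE = 31 / 6 = 5.17

5.17


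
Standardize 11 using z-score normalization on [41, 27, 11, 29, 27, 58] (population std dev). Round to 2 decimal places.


Mean = (41 + 27 + 11 + 29 + 27 + 58) / 6 = 32.1667
Variance = sum((x_i - mean)^2) / n = 209.4722
Std = sqrt(209.4722) = 14.4732
Z = (x - mean) / std
= (11 - 32.1667) / 14.4732
= -21.1667 / 14.4732
= -1.46

-1.46


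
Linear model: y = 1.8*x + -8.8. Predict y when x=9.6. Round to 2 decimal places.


y = 1.8 * 9.6 + (-8.8)
= 17.28 + (-8.8)
= 8.48

8.48


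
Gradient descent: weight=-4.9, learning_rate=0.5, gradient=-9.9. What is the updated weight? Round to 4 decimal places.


w_new = w_old - lr * gradient
= -4.9 - 0.5 * -9.9
= -4.9 - (-4.95)
= 0.0500

0.0500


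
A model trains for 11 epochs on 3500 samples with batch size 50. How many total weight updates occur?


Iterations per epoch = 3500 / 50 = 70
Total updates = iterations_per_epoch * epochs
= 70 * 11
= 770

770


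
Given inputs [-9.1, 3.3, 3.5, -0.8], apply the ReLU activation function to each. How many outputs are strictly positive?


ReLU(x) = max(0, x) for each element:
ReLU(-9.1) = 0
ReLU(3.3) = 3.3
ReLU(3.5) = 3.5
ReLU(-0.8) = 0
Active neurons (>0): 2

2


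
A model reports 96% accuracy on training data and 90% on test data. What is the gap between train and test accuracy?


Gap = train_accuracy - test_accuracy
= 96 - 90
= 6%
This moderate gap may indicate mild overfitting.

6


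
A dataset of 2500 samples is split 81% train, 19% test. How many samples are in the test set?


Train samples = 2500 * 81% = 2025
Test samples = 2500 - 2025
= 475

475


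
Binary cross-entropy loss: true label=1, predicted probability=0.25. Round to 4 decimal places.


For y=1: Loss = -log(p)
= -log(0.25)
= -(-1.3863)
= 1.3863

1.3863


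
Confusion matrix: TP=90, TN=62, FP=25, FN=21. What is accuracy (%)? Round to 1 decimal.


Accuracy = (TP + TN) / (TP + TN + FP + FN) * 100
= (90 + 62) / (90 + 62 + 25 + 21)
= 152 / 198
= 0.7677
= 76.8%

76.8


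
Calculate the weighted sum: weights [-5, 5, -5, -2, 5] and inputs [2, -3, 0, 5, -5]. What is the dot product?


Element-wise products:
-5 * 2 = -10
5 * -3 = -15
-5 * 0 = 0
-2 * 5 = -10
5 * -5 = -25
Sum = -10 + -15 + 0 + -10 + -25
= -60

-60


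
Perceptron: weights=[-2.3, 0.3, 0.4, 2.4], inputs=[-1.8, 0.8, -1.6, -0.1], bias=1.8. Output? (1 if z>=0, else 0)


z = w . x + b
= -2.3*-1.8 + 0.3*0.8 + 0.4*-1.6 + 2.4*-0.1 + 1.8
= 4.14 + 0.24 + -0.64 + -0.24 + 1.8
= 3.5 + 1.8
= 5.3
Since z = 5.3 >= 0, output = 1

1


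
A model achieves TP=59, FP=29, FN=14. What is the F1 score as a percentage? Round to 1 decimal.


Precision = TP / (TP + FP) = 59 / 88 = 0.6705
Recall = TP / (TP + FN) = 59 / 73 = 0.8082
F1 = 2 * P * R / (P + R)
= 2 * 0.6705 * 0.8082 / (0.6705 + 0.8082)
= 1.0837 / 1.4787
= 0.7329
As percentage: 73.3%

73.3


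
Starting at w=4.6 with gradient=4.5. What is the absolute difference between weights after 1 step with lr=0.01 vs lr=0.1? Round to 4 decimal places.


With lr=0.01: w_new = 4.6 - 0.01 * 4.5 = 4.555
With lr=0.1: w_new = 4.6 - 0.1 * 4.5 = 4.15
Absolute difference = |4.555 - 4.15|
= 0.4050

0.4050


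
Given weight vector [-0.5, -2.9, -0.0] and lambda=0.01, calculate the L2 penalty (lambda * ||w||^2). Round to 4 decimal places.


Squaring each weight:
(-0.5)^2 = 0.25
(-2.9)^2 = 8.41
(-0.0)^2 = 0.0
Sum of squares = 8.66
Penalty = 0.01 * 8.66 = 0.0866

0.0866


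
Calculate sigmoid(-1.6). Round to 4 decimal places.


sigmoid(z) = 1 / (1 + exp(-z))
exp(-(-1.6)) = exp(1.6) = 4.953
1 + 4.953 = 5.953
1 / 5.953 = 0.1680

0.1680


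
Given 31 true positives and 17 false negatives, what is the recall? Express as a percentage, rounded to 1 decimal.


Recall = TP / (TP + FN) * 100
= 31 / (31 + 17)
= 31 / 48
= 0.6458
= 64.6%

64.6


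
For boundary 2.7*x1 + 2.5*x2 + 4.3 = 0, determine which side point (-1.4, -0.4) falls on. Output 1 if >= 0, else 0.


Compute 2.7 * -1.4 + 2.5 * -0.4 + 4.3
= -3.78 + -1.0 + 4.3
= -0.48
Since -0.48 < 0, the point is on the negative side.

0


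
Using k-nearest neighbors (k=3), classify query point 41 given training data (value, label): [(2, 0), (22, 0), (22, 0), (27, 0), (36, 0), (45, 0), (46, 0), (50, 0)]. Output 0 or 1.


Distances from query 41:
Point 45 (class 0): distance = 4
Point 36 (class 0): distance = 5
Point 46 (class 0): distance = 5
K=3 nearest neighbors: classes = [0, 0, 0]
Votes for class 1: 0 / 3
Majority vote => class 0

0


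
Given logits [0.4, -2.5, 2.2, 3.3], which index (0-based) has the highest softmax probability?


Softmax is a monotonic transformation, so it preserves the argmax.
We need to find the index of the maximum logit.
Index 0: 0.4
Index 1: -2.5
Index 2: 2.2
Index 3: 3.3
Maximum logit = 3.3 at index 3

3


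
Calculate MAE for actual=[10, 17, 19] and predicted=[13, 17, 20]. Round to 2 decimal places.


Absolute errors: [3, 0, 1]
Sum of absolute errors = 4
MAE = 4 / 3 = 1.33

1.33


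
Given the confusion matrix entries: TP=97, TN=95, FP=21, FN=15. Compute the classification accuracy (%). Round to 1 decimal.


Accuracy = (TP + TN) / (TP + TN + FP + FN) * 100
= (97 + 95) / (97 + 95 + 21 + 15)
= 192 / 228
= 0.8421
= 84.2%

84.2


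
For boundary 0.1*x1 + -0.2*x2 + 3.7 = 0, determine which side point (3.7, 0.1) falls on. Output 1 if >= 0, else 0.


Compute 0.1 * 3.7 + -0.2 * 0.1 + 3.7
= 0.37 + -0.02 + 3.7
= 4.05
Since 4.05 >= 0, the point is on the positive side.

1


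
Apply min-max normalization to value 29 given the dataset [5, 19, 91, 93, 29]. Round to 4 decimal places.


Min = 5, Max = 93
Range = 93 - 5 = 88
Scaled = (x - min) / (max - min)
= (29 - 5) / 88
= 24 / 88
= 0.2727

0.2727


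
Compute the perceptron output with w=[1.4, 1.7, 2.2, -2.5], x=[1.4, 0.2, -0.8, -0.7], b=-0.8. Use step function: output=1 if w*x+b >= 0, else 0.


z = w . x + b
= 1.4*1.4 + 1.7*0.2 + 2.2*-0.8 + -2.5*-0.7 + -0.8
= 1.96 + 0.34 + -1.76 + 1.75 + -0.8
= 2.29 + -0.8
= 1.49
Since z = 1.49 >= 0, output = 1

1


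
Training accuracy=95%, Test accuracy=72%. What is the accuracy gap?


Gap = train_accuracy - test_accuracy
= 95 - 72
= 23%
This large gap strongly indicates overfitting.

23


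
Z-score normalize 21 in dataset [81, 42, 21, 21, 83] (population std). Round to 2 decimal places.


Mean = (81 + 42 + 21 + 21 + 83) / 5 = 49.6
Variance = sum((x_i - mean)^2) / n = 759.04
Std = sqrt(759.04) = 27.5507
Z = (x - mean) / std
= (21 - 49.6) / 27.5507
= -28.6 / 27.5507
= -1.04

-1.04


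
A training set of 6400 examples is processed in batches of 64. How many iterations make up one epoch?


Iterations per epoch = dataset_size / batch_size
= 6400 / 64
= 100

100


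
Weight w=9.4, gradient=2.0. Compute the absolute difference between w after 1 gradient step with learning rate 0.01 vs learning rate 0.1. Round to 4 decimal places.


With lr=0.01: w_new = 9.4 - 0.01 * 2.0 = 9.38
With lr=0.1: w_new = 9.4 - 0.1 * 2.0 = 9.2
Absolute difference = |9.38 - 9.2|
= 0.1800

0.1800


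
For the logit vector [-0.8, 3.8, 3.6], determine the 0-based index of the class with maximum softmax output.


Softmax is a monotonic transformation, so it preserves the argmax.
We need to find the index of the maximum logit.
Index 0: -0.8
Index 1: 3.8
Index 2: 3.6
Maximum logit = 3.8 at index 1

1


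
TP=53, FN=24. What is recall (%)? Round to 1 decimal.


Recall = TP / (TP + FN) * 100
= 53 / (53 + 24)
= 53 / 77
= 0.6883
= 68.8%

68.8


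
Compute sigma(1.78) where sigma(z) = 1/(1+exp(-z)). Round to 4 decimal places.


sigmoid(z) = 1 / (1 + exp(-z))
exp(-(1.78)) = exp(-1.78) = 0.1686
1 + 0.1686 = 1.1686
1 / 1.1686 = 0.8557

0.8557


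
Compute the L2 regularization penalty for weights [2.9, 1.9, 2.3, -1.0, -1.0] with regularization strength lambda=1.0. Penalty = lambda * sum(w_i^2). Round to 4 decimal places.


Squaring each weight:
2.9^2 = 8.41
1.9^2 = 3.61
2.3^2 = 5.29
(-1.0)^2 = 1.0
(-1.0)^2 = 1.0
Sum of squares = 19.31
Penalty = 1.0 * 19.31 = 19.3100

19.3100


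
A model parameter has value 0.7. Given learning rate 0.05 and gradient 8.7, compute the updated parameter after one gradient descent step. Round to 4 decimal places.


w_new = w_old - lr * gradient
= 0.7 - 0.05 * 8.7
= 0.7 - (0.435)
= 0.2650

0.2650


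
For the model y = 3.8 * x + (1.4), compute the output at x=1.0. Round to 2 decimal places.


y = 3.8 * 1.0 + (1.4)
= 3.8 + (1.4)
= 5.20

5.20


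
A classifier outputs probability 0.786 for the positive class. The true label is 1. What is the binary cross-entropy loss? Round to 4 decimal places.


For y=1: Loss = -log(p)
= -log(0.786)
= -(-0.2408)
= 0.2408

0.2408


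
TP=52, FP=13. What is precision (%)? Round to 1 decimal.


Precision = TP / (TP + FP) * 100
= 52 / (52 + 13)
= 52 / 65
= 0.8
= 80.0%

80.0


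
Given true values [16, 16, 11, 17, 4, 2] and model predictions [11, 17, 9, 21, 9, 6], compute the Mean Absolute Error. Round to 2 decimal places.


Absolute errors: [5, 1, 2, 4, 5, 4]
Sum of absolute errors = 21
MAE = 21 / 6 = 3.50

3.50


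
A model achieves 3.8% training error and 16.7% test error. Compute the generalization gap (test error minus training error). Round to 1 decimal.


Generalization gap = test_error - train_error
= 16.7 - 3.8
= 12.9%
A large gap suggests overfitting.

12.9


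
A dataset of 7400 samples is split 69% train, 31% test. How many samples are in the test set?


Train samples = 7400 * 69% = 5106
Test samples = 7400 - 5106
= 2294

2294


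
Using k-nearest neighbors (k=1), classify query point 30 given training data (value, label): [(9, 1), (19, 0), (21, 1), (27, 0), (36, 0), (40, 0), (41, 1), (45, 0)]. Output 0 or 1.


Distances from query 30:
Point 27 (class 0): distance = 3
K=1 nearest neighbors: classes = [0]
Votes for class 1: 0 / 1
Majority vote => class 0

0


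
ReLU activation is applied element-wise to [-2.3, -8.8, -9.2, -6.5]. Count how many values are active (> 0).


ReLU(x) = max(0, x) for each element:
ReLU(-2.3) = 0
ReLU(-8.8) = 0
ReLU(-9.2) = 0
ReLU(-6.5) = 0
Active neurons (>0): 0

0


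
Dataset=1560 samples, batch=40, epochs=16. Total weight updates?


Iterations per epoch = 1560 / 40 = 39
Total updates = iterations_per_epoch * epochs
= 39 * 16
= 624

624


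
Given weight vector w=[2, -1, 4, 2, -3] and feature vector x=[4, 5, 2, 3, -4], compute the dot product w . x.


Element-wise products:
2 * 4 = 8
-1 * 5 = -5
4 * 2 = 8
2 * 3 = 6
-3 * -4 = 12
Sum = 8 + -5 + 8 + 6 + 12
= 29

29
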